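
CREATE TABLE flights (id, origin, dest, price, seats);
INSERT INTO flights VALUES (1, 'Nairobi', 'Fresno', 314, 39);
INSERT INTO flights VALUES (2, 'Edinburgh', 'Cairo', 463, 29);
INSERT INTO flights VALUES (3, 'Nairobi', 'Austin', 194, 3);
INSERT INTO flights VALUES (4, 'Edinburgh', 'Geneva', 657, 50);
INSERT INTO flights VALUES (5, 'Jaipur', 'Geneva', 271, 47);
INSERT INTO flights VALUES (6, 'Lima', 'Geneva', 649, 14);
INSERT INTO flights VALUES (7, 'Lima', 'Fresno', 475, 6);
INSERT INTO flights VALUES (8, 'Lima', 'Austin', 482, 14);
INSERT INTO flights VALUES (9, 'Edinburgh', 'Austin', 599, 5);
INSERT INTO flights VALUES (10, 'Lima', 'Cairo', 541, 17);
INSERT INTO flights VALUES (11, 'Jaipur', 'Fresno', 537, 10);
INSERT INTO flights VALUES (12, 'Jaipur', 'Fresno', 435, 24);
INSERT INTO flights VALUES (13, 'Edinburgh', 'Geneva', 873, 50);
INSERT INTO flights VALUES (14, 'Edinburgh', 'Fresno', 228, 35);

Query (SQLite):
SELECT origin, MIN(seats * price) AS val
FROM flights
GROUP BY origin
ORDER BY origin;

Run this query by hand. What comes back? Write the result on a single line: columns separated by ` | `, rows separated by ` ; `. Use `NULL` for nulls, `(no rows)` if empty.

For each row compute seats * price.
Group by origin; take MIN of the expression per group.
  Edinburgh: ids {2, 4, 9, 13, 14} → MIN(seats * price)=2995
  Jaipur: ids {5, 11, 12} → MIN(seats * price)=5370
  Lima: ids {6, 7, 8, 10} → MIN(seats * price)=2850
  Nairobi: ids {1, 3} → MIN(seats * price)=582

Edinburgh | 2995 ; Jaipur | 5370 ; Lima | 2850 ; Nairobi | 582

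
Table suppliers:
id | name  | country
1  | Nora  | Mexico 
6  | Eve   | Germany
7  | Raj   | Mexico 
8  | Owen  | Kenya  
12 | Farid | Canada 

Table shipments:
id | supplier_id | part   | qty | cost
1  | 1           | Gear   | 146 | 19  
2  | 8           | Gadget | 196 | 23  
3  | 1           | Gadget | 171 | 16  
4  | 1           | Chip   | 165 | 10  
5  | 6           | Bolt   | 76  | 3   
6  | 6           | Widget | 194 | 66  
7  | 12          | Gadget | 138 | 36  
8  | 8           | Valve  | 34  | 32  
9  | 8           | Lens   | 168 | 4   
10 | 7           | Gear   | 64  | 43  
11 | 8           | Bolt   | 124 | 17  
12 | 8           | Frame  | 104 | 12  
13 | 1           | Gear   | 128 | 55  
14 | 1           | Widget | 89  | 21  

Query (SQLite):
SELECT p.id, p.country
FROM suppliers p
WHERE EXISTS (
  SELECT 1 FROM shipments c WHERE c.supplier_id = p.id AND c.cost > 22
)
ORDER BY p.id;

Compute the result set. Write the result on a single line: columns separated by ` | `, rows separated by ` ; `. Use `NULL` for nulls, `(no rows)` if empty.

1 | Mexico ; 6 | Germany ; 7 | Mexico ; 8 | Kenya ; 12 | Canada

For each suppliers row, check whether any shipments with matching supplier_id has cost > 22.
Keep rows where that is true.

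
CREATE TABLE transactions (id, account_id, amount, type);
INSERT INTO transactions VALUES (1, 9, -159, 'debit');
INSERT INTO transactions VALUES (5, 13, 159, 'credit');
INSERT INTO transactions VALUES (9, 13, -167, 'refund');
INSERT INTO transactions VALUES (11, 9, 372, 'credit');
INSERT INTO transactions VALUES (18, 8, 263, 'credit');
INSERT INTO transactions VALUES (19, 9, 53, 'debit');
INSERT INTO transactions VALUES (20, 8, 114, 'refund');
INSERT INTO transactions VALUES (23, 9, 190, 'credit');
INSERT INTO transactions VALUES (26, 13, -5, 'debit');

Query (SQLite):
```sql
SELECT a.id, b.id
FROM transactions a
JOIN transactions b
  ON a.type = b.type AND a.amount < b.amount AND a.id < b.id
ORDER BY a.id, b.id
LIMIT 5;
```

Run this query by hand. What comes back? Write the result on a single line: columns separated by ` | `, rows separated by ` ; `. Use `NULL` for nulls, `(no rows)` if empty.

Pairs (a,b) with same type, a.amount < b.amount, a.id < b.id.
type groups: credit:{5,11,18,23} debit:{1,19,26} refund:{9,20}
Ordered by (a.id, b.id); first 5.

1 | 19 ; 1 | 26 ; 5 | 11 ; 5 | 18 ; 5 | 23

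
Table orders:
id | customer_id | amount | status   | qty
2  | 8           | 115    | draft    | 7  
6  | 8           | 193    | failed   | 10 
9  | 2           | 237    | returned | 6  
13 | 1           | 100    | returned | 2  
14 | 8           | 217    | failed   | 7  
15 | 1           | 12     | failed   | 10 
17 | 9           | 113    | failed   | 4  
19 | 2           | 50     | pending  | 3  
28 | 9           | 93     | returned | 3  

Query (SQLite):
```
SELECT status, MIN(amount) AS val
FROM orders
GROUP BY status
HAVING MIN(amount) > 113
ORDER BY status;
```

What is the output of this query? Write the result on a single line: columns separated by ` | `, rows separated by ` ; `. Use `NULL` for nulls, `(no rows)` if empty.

draft | 115

Partition orders by status; compute MIN(amount) within each group.
HAVING: keep groups where MIN(amount) > 113.
  draft: ids {2} → MIN(amount)=115
  failed: ids {6, 14, 15, 17} → MIN(amount)=12
  pending: ids {19} → MIN(amount)=50
  returned: ids {9, 13, 28} → MIN(amount)=93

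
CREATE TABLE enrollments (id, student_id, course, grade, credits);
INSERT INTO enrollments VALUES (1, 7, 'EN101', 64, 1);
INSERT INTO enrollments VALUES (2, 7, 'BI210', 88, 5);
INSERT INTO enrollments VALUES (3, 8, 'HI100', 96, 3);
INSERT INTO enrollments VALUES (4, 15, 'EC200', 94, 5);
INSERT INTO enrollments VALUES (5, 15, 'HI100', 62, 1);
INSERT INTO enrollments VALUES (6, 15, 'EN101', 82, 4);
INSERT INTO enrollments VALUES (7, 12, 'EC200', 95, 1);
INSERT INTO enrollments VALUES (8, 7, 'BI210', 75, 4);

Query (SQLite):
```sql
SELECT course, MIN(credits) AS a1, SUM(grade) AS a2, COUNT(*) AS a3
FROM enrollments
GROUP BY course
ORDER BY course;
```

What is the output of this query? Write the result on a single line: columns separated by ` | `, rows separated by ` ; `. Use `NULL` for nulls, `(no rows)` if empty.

BI210 | 4 | 163 | 2 ; EC200 | 1 | 189 | 2 ; EN101 | 1 | 146 | 2 ; HI100 | 1 | 158 | 2

Group enrollments by course.
Per group compute: MIN(credits), SUM(grade), COUNT(*).
  BI210: ids {2, 8} → MIN(credits)=4, SUM(grade)=163, COUNT(*)=2
  EC200: ids {4, 7} → MIN(credits)=1, SUM(grade)=189, COUNT(*)=2
  EN101: ids {1, 6} → MIN(credits)=1, SUM(grade)=146, COUNT(*)=2
  HI100: ids {3, 5} → MIN(credits)=1, SUM(grade)=158, COUNT(*)=2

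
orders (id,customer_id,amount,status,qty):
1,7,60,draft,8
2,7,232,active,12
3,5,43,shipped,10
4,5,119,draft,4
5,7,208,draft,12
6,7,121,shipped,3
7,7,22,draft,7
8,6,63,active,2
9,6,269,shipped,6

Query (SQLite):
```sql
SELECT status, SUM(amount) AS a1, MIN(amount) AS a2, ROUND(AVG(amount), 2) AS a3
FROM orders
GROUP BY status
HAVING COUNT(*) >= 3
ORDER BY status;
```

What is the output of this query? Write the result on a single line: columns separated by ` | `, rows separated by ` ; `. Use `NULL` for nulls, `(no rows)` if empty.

draft | 409 | 22 | 102.25 ; shipped | 433 | 43 | 144.33

Group orders by status.
Per group compute: SUM(amount), MIN(amount), ROUND(AVG(amount), 2).
HAVING: drop groups with fewer than 3 rows.
  active: ids {2, 8} → SUM(amount)=295, MIN(amount)=63, ROUND(AVG(amount), 2)=147.5
  draft: ids {1, 4, 5, 7} → SUM(amount)=409, MIN(amount)=22, ROUND(AVG(amount), 2)=102.25
  shipped: ids {3, 6, 9} → SUM(amount)=433, MIN(amount)=43, ROUND(AVG(amount), 2)=144.33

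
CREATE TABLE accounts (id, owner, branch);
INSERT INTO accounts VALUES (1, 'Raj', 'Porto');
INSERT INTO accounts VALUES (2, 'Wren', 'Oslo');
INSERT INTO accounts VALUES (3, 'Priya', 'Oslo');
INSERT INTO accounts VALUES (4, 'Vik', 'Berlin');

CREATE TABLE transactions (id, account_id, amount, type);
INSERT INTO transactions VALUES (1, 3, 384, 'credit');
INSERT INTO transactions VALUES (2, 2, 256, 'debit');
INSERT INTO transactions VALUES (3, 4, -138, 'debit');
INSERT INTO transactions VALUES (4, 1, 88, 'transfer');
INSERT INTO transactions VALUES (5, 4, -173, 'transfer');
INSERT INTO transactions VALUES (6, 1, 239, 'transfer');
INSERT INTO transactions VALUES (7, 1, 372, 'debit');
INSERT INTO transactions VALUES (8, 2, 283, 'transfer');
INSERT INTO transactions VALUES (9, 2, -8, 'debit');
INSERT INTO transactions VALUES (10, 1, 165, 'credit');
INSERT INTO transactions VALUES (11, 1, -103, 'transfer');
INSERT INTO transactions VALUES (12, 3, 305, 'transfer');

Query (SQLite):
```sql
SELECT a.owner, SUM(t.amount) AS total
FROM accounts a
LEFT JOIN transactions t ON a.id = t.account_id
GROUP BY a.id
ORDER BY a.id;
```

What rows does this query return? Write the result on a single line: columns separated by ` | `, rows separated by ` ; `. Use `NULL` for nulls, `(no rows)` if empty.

Raj | 761 ; Wren | 531 ; Priya | 689 ; Vik | -311

LEFT JOIN keeps every accounts row; unmatched ones get NULL for transactions columns.
Group by accounts.id and compute SUM(t.amount). SUM over an all-NULL group is NULL.
  1: ids {4, 6, 7, 10, 11} → SUM(t.amount)=761
  2: ids {2, 8, 9} → SUM(t.amount)=531
  3: ids {1, 12} → SUM(t.amount)=689
  4: ids {3, 5} → SUM(t.amount)=-311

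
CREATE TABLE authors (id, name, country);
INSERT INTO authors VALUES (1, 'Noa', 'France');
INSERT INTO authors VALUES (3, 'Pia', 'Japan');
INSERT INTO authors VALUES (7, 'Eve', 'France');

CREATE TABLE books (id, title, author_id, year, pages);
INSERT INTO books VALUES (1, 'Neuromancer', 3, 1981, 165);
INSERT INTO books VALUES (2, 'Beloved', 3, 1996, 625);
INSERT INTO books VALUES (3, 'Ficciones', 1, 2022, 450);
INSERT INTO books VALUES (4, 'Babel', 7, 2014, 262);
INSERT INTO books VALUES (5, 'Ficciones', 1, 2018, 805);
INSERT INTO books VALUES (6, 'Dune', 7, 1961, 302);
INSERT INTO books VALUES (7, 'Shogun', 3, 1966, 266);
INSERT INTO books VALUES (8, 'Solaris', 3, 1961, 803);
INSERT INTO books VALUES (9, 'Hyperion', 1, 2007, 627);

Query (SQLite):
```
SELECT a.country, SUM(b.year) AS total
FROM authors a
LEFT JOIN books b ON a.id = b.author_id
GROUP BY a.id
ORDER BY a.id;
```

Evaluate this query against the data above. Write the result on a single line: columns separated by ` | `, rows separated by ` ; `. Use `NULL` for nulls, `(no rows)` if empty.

France | 6047 ; Japan | 7904 ; France | 3975

LEFT JOIN keeps every authors row; unmatched ones get NULL for books columns.
Group by authors.id and compute SUM(b.year). SUM over an all-NULL group is NULL.
  1: ids {3, 5, 9} → SUM(b.year)=6047
  3: ids {1, 2, 7, 8} → SUM(b.year)=7904
  7: ids {4, 6} → SUM(b.year)=3975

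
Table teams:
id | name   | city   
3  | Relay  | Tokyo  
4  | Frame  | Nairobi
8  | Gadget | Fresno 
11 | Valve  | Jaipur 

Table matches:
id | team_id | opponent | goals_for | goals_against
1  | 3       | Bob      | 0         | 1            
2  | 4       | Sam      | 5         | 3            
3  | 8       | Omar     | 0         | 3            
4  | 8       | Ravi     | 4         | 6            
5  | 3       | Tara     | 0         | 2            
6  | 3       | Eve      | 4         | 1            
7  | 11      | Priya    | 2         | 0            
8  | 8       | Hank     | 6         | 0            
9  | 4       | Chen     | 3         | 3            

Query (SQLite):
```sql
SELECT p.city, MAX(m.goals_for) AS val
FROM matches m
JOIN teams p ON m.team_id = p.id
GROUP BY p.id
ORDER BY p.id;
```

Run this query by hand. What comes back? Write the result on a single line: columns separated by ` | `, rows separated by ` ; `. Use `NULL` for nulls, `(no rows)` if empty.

Tokyo | 4 ; Nairobi | 5 ; Fresno | 6 ; Jaipur | 2

Join each matches row to its teams via team_id.
Group joined rows by teams.id; compute MAX(m.goals_for) per group.
  3: ids {1, 5, 6} → MAX(m.goals_for)=4
  4: ids {2, 9} → MAX(m.goals_for)=5
  8: ids {3, 4, 8} → MAX(m.goals_for)=6
  11: ids {7} → MAX(m.goals_for)=2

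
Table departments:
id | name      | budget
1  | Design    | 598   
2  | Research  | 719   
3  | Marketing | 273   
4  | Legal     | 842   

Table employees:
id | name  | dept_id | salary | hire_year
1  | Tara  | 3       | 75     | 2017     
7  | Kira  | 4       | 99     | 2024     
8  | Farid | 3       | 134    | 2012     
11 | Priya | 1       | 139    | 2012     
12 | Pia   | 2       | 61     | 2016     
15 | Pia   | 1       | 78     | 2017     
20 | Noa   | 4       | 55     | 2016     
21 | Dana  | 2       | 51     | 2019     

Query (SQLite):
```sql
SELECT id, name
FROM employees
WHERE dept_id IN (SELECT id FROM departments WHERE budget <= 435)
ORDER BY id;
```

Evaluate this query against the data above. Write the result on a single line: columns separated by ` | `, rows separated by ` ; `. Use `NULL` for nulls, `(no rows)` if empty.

Inner query: departments.id where budget <= 435.
Outer: keep employees rows whose dept_id is in that set.
Inner query → {3}

1 | Tara ; 8 | Farid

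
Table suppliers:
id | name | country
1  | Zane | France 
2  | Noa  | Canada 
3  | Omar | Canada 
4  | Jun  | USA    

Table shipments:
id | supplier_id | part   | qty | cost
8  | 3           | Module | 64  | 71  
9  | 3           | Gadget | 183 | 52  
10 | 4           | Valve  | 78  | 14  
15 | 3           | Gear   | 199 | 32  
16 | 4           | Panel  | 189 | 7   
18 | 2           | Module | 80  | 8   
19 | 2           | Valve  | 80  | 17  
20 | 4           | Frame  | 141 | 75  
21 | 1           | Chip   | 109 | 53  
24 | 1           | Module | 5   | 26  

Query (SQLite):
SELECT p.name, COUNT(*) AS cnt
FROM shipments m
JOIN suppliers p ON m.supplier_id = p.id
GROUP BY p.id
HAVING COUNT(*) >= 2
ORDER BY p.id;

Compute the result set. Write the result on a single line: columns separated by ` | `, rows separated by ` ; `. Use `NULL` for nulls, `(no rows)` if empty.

Join each shipments row to its suppliers via supplier_id.
Group joined rows by suppliers.id; compute COUNT(*) per group.
HAVING: keep groups with count ≥ 2.
  1: ids {21, 24} → COUNT(*)=2
  2: ids {18, 19} → COUNT(*)=2
  3: ids {8, 9, 15} → COUNT(*)=3
  4: ids {10, 16, 20} → COUNT(*)=3

Zane | 2 ; Noa | 2 ; Omar | 3 ; Jun | 3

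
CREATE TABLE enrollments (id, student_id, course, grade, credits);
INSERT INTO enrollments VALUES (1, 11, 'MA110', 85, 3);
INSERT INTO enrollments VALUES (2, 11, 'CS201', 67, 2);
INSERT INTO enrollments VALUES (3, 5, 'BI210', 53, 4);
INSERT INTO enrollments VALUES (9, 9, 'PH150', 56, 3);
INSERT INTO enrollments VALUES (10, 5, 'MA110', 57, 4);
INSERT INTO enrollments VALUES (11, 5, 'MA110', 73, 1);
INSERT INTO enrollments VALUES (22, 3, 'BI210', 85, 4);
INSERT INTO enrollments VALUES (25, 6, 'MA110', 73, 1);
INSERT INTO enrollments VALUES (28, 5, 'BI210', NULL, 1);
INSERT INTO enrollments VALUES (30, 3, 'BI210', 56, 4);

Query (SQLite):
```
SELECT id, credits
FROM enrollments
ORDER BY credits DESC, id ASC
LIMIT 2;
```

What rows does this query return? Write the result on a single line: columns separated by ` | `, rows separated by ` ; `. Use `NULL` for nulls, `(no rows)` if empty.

3 | 4 ; 10 | 4

Sort by credits desc, tiebreak id asc: (4, id=3), (4, id=10), (4, id=22), (4, id=30), (3, id=1) …. Take first 2.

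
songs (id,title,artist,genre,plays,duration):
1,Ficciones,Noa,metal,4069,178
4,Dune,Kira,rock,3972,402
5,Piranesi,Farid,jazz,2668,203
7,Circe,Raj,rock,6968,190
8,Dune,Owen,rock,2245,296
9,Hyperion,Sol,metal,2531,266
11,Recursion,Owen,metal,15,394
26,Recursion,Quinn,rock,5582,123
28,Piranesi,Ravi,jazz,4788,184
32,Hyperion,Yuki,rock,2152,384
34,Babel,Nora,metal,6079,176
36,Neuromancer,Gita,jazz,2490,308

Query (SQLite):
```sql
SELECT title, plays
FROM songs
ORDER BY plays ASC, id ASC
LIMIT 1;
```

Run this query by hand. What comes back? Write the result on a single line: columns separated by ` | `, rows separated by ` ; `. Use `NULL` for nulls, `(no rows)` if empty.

Recursion | 15

Sort by plays asc, tiebreak id asc: (15, id=11), (2152, id=32), (2245, id=8), (2490, id=36) …. Take first 1.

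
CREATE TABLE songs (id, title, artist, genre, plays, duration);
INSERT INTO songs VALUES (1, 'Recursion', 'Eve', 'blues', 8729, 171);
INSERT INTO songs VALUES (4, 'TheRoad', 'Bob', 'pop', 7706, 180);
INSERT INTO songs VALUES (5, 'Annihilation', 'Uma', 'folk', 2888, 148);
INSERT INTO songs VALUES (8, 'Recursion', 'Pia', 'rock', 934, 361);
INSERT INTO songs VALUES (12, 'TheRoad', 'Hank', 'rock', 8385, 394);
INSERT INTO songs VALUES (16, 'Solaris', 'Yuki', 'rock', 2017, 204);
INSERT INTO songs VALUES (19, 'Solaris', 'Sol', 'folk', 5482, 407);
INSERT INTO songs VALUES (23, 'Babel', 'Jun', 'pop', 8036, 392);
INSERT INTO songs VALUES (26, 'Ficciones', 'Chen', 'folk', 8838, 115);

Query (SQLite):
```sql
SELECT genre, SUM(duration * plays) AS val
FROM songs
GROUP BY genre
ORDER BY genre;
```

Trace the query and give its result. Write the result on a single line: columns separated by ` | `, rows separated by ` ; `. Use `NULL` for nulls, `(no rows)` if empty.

blues | 1492659 ; folk | 3674968 ; pop | 4537192 ; rock | 4052332

For each row compute duration * plays.
Group by genre; take SUM of the expression per group.
  blues: ids {1} → SUM(duration * plays)=1492659
  folk: ids {5, 19, 26} → SUM(duration * plays)=3674968
  pop: ids {4, 23} → SUM(duration * plays)=4537192
  rock: ids {8, 12, 16} → SUM(duration * plays)=4052332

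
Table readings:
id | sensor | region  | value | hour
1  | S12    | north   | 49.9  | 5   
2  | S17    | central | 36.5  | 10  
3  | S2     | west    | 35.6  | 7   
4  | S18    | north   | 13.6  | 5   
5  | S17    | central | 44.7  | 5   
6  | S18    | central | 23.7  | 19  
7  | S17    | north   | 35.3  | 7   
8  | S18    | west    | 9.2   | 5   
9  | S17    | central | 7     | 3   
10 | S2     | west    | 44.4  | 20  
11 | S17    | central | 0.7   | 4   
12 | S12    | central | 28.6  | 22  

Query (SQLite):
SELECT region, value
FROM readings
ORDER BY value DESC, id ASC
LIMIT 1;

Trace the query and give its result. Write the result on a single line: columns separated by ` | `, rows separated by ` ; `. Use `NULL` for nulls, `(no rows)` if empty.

Sort by value desc, tiebreak id asc: (49.9, id=1), (44.7, id=5), (44.4, id=10), (36.5, id=2) …. Take first 1.

north | 49.9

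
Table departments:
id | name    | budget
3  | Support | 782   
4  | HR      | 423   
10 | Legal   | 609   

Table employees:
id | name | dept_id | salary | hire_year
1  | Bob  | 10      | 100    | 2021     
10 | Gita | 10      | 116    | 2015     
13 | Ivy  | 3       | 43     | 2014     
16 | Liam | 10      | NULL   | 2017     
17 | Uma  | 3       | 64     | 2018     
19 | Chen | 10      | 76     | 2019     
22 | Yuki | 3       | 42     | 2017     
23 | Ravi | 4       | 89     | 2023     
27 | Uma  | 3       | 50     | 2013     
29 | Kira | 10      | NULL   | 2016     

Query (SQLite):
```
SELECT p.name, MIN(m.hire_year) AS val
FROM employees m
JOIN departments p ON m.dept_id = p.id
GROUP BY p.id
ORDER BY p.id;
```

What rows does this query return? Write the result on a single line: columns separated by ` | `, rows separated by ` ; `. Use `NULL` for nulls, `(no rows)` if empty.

Join each employees row to its departments via dept_id.
Group joined rows by departments.id; compute MIN(m.hire_year) per group.
  3: ids {13, 17, 22, 27} → MIN(m.hire_year)=2013
  4: ids {23} → MIN(m.hire_year)=2023
  10: ids {1, 10, 16, 19, 29} → MIN(m.hire_year)=2015

Support | 2013 ; HR | 2023 ; Legal | 2015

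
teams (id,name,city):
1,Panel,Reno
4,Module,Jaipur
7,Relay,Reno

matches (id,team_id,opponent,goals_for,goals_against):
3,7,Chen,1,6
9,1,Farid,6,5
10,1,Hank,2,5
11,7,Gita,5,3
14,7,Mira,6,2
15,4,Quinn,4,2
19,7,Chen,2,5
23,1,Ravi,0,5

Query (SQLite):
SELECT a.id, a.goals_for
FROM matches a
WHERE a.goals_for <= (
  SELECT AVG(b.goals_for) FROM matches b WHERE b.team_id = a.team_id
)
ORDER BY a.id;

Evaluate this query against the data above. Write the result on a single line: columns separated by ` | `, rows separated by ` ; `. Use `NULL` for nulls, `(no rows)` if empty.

3 | 1 ; 10 | 2 ; 15 | 4 ; 19 | 2 ; 23 | 0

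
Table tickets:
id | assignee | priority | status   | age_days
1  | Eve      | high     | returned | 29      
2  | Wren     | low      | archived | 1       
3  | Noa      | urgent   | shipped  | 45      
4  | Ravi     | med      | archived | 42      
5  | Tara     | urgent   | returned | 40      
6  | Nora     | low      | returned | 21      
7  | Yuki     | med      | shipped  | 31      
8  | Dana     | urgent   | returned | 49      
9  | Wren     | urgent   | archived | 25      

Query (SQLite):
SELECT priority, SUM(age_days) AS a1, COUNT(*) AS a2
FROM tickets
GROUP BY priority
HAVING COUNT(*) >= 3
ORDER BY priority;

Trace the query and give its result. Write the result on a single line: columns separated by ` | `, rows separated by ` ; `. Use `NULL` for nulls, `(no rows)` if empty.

urgent | 159 | 4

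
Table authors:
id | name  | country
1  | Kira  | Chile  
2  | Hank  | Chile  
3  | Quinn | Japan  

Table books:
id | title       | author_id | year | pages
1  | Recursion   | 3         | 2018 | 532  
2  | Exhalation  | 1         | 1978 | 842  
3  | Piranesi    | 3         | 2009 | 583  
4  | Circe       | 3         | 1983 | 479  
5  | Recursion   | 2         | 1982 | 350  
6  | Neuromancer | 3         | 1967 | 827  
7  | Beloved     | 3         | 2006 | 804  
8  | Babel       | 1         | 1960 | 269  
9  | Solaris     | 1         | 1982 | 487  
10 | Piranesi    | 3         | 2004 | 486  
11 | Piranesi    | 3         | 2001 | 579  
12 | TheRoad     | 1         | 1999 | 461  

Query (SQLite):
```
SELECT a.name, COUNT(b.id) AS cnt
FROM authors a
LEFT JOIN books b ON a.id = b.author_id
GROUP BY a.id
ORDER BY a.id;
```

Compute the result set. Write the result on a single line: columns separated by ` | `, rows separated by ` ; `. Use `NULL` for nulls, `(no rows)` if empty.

LEFT JOIN keeps every authors row; unmatched ones get NULL for books columns.
Group by authors.id and compute COUNT(b.id). COUNT(col) of an all-NULL group is 0.
  1: ids {2, 8, 9, 12} → COUNT(b.id)=4
  2: ids {5} → COUNT(b.id)=1
  3: ids {1, 3, 4, 6, 7, 10, 11} → COUNT(b.id)=7

Kira | 4 ; Hank | 1 ; Quinn | 7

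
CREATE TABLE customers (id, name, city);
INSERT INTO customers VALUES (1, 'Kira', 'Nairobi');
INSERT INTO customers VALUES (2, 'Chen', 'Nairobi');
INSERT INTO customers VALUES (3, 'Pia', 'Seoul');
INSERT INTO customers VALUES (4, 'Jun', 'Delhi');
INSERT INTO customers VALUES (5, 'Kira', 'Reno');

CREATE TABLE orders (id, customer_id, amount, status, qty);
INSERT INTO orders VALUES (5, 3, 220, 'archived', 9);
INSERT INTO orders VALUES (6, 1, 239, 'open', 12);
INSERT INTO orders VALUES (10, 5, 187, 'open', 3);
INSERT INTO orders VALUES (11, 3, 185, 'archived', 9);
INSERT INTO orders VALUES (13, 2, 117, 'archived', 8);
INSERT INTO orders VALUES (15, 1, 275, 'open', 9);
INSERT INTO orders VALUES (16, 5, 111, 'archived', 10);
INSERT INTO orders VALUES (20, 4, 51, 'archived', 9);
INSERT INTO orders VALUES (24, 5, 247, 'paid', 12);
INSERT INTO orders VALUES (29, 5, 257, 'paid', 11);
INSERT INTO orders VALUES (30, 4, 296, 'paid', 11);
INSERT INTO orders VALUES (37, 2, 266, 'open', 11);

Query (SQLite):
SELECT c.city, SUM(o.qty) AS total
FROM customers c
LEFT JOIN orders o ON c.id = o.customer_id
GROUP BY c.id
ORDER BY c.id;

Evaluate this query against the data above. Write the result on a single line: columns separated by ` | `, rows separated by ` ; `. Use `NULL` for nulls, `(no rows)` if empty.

LEFT JOIN keeps every customers row; unmatched ones get NULL for orders columns.
Group by customers.id and compute SUM(o.qty). SUM over an all-NULL group is NULL.
  1: ids {6, 15} → SUM(o.qty)=21
  2: ids {13, 37} → SUM(o.qty)=19
  3: ids {5, 11} → SUM(o.qty)=18
  4: ids {20, 30} → SUM(o.qty)=20
  5: ids {10, 16, 24, 29} → SUM(o.qty)=36

Nairobi | 21 ; Nairobi | 19 ; Seoul | 18 ; Delhi | 20 ; Reno | 36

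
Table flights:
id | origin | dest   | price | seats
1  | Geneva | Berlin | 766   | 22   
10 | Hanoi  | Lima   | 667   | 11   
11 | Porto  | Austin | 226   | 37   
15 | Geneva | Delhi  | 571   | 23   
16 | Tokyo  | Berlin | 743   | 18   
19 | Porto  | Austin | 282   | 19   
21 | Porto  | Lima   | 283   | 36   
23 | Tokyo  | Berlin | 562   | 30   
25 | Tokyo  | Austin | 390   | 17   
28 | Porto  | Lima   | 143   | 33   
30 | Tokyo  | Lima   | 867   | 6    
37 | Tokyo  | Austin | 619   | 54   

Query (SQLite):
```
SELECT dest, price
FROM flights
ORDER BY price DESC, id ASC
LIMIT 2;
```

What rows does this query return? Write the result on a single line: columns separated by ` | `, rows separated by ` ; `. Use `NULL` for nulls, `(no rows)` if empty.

Lima | 867 ; Berlin | 766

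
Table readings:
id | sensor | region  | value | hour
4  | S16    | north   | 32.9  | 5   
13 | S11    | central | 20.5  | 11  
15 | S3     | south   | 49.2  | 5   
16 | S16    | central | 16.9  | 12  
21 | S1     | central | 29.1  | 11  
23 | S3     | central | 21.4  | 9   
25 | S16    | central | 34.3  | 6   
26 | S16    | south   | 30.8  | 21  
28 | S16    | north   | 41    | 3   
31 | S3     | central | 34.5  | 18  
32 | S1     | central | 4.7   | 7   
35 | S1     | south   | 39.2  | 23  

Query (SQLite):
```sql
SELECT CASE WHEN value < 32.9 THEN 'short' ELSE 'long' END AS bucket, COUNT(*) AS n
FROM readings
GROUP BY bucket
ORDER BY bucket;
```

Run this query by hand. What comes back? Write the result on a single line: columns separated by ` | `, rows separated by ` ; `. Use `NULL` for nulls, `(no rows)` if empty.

long | 6 ; short | 6

Bucket rows by value < 32.9 → 'short' else 'long'; count each bucket.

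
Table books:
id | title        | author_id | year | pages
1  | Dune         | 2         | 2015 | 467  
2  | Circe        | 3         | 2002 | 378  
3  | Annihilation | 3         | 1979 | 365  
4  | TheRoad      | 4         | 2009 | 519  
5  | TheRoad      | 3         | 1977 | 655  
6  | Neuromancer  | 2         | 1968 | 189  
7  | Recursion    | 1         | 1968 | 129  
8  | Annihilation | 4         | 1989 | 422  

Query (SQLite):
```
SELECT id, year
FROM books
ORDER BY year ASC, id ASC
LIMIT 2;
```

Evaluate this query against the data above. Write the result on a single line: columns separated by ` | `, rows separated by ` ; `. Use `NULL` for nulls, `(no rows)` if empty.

6 | 1968 ; 7 | 1968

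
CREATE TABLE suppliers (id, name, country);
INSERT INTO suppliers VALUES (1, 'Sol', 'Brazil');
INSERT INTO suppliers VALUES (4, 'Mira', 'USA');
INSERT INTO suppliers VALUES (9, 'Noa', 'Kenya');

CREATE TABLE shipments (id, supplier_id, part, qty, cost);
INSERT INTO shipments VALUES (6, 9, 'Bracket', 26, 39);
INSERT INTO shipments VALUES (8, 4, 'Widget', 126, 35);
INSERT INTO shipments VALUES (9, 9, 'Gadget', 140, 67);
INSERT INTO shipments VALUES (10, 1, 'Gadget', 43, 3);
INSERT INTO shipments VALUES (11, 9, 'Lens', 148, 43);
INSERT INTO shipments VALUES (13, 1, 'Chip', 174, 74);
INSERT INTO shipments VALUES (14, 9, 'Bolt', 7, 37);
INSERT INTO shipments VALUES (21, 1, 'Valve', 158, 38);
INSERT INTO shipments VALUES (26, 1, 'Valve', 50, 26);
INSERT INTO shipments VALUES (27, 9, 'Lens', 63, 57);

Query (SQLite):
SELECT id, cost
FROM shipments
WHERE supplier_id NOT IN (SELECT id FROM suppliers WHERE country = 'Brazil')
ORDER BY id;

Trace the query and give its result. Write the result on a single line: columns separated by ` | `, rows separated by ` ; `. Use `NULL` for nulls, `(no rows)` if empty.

Inner query: suppliers.id where country = 'Brazil'.
Outer: keep shipments rows whose supplier_id is not in that set.
Inner query → {1}

6 | 39 ; 8 | 35 ; 9 | 67 ; 11 | 43 ; 14 | 37 ; 27 | 57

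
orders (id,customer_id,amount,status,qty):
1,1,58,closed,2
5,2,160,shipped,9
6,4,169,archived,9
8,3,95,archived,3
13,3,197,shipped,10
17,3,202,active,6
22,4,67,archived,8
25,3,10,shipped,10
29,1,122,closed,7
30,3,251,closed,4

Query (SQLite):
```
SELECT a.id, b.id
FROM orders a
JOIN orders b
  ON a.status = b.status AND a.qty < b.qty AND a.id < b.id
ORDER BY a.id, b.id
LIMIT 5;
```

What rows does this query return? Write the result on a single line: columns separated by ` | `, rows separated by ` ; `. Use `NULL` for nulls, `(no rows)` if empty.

1 | 29 ; 1 | 30 ; 5 | 13 ; 5 | 25 ; 8 | 22

Pairs (a,b) with same status, a.qty < b.qty, a.id < b.id.
status groups: active:{17} archived:{6,8,22} closed:{1,29,30} shipped:{5,13,25}
Ordered by (a.id, b.id); first 5.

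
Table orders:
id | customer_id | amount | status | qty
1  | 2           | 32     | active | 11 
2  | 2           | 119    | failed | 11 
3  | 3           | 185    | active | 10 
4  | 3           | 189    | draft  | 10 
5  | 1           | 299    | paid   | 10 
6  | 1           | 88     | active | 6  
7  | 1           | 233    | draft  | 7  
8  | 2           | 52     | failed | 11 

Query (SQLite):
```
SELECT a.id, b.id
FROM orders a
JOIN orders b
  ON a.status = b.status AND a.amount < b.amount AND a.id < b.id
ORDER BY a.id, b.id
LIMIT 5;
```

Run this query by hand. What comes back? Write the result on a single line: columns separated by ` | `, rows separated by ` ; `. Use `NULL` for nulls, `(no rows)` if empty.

Pairs (a,b) with same status, a.amount < b.amount, a.id < b.id.
status groups: active:{1,3,6} draft:{4,7} failed:{2,8} paid:{5}
Ordered by (a.id, b.id); first 5.

1 | 3 ; 1 | 6 ; 4 | 7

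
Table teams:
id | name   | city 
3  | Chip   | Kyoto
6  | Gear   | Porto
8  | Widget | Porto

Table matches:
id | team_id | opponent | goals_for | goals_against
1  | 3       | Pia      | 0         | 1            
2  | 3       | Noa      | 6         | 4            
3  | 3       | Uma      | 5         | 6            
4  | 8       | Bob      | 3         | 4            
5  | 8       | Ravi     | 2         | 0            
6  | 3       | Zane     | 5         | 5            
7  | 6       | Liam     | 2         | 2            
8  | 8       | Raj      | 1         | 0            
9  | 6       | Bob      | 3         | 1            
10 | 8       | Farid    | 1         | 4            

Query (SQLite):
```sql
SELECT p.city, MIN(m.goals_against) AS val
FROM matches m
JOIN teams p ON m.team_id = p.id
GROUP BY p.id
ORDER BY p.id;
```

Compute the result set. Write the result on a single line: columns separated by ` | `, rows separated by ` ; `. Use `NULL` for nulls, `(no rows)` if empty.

Kyoto | 1 ; Porto | 1 ; Porto | 0

Join each matches row to its teams via team_id.
Group joined rows by teams.id; compute MIN(m.goals_against) per group.
  3: ids {1, 2, 3, 6} → MIN(m.goals_against)=1
  6: ids {7, 9} → MIN(m.goals_against)=1
  8: ids {4, 5, 8, 10} → MIN(m.goals_against)=0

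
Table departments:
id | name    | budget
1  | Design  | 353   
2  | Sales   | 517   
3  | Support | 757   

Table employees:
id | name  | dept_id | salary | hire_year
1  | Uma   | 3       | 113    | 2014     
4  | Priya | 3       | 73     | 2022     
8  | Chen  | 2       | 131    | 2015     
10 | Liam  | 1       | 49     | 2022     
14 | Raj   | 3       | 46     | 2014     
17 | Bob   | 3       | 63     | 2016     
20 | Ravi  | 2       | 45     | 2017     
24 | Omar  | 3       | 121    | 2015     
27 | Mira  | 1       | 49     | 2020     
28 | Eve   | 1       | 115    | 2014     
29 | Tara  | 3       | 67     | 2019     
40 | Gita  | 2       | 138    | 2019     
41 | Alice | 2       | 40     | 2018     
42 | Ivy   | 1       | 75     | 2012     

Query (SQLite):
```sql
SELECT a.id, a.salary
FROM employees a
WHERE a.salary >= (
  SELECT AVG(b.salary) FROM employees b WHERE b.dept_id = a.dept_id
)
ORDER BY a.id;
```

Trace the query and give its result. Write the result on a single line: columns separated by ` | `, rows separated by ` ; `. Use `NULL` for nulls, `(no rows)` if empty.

1 | 113 ; 8 | 131 ; 24 | 121 ; 28 | 115 ; 40 | 138 ; 42 | 75

For each employees row a, compute AVG(salary) over rows sharing a.dept_id.
Keep row a if a.salary >= that per-group AVG.
  dept_id=1: AVG(salary) = 72.0
  dept_id=2: AVG(salary) = 88.5
  dept_id=3: AVG(salary) = 80.5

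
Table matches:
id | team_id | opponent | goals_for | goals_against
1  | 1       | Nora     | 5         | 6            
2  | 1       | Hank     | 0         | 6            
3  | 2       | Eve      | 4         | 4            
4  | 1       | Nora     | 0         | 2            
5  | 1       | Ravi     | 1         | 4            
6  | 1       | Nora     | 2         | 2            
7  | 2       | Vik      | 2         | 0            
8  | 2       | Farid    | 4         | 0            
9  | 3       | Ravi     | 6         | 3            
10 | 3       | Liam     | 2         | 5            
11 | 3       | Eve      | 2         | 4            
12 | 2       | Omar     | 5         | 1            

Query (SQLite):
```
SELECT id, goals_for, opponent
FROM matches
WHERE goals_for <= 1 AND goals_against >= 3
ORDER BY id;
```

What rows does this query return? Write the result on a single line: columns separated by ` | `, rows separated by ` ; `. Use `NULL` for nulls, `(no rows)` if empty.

2 | 0 | Hank ; 5 | 1 | Ravi

goals_for <= 1: ids {2, 4, 5}
goals_against >= 3: ids {1, 2, 3, 5, 9, 10, 11}
Combine with AND.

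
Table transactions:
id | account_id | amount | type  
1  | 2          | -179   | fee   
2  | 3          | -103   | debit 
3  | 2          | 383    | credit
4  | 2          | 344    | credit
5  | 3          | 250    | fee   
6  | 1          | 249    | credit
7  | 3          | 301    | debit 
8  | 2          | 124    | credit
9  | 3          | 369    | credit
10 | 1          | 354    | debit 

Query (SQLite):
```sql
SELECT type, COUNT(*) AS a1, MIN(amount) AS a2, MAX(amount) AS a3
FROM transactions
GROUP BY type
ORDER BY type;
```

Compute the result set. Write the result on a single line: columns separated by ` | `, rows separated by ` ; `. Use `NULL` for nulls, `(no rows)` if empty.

Group transactions by type.
Per group compute: COUNT(*), MIN(amount), MAX(amount).
  credit: ids {3, 4, 6, 8, 9} → COUNT(*)=5, MIN(amount)=124, MAX(amount)=383
  debit: ids {2, 7, 10} → COUNT(*)=3, MIN(amount)=-103, MAX(amount)=354
  fee: ids {1, 5} → COUNT(*)=2, MIN(amount)=-179, MAX(amount)=250

credit | 5 | 124 | 383 ; debit | 3 | -103 | 354 ; fee | 2 | -179 | 250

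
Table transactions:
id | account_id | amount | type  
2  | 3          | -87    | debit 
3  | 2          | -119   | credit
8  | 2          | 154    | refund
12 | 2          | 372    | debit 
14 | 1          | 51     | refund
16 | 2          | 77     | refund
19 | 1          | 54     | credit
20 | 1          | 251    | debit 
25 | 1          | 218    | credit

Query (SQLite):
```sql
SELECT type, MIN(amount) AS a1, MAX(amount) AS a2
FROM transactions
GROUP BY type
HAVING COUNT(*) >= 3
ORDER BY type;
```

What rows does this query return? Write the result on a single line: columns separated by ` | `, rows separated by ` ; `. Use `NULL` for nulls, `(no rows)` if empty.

credit | -119 | 218 ; debit | -87 | 372 ; refund | 51 | 154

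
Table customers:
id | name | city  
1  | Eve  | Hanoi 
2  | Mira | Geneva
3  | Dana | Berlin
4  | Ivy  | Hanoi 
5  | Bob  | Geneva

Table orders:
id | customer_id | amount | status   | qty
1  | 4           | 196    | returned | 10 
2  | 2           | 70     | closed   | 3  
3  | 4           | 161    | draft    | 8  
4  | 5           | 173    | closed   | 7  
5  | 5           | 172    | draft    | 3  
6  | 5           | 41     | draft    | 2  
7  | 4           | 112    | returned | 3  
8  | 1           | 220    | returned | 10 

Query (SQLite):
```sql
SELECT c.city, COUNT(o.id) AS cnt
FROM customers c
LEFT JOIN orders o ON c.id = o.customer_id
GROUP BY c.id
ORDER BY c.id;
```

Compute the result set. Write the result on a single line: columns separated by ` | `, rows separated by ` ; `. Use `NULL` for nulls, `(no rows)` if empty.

Hanoi | 1 ; Geneva | 1 ; Berlin | 0 ; Hanoi | 3 ; Geneva | 3

LEFT JOIN keeps every customers row; unmatched ones get NULL for orders columns.
Group by customers.id and compute COUNT(o.id). COUNT(col) of an all-NULL group is 0.
  1: ids {8} → COUNT(o.id)=1
  2: ids {2} → COUNT(o.id)=1
  3: ids {—} → COUNT(o.id)=0
  4: ids {1, 3, 7} → COUNT(o.id)=3
  5: ids {4, 5, 6} → COUNT(o.id)=3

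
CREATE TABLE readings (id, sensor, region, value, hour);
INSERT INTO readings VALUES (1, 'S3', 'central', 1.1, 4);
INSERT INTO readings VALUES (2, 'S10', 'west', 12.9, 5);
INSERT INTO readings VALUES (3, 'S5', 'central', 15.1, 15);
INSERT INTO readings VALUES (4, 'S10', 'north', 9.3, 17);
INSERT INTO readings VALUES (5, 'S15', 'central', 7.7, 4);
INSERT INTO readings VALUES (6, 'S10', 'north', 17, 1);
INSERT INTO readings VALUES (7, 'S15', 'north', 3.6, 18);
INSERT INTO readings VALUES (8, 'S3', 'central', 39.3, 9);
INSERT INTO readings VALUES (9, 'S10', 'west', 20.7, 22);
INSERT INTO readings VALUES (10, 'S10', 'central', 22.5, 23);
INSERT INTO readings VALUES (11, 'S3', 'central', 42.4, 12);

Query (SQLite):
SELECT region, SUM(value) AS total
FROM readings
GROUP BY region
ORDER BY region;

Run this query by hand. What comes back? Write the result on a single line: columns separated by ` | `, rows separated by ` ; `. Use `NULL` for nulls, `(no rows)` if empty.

central | 128.1 ; north | 29.9 ; west | 33.6

Partition readings by region; compute SUM(value) within each group.
  central: ids {1, 3, 5, 8, 10, 11} → SUM(value)=128.1
  north: ids {4, 6, 7} → SUM(value)=29.9
  west: ids {2, 9} → SUM(value)=33.6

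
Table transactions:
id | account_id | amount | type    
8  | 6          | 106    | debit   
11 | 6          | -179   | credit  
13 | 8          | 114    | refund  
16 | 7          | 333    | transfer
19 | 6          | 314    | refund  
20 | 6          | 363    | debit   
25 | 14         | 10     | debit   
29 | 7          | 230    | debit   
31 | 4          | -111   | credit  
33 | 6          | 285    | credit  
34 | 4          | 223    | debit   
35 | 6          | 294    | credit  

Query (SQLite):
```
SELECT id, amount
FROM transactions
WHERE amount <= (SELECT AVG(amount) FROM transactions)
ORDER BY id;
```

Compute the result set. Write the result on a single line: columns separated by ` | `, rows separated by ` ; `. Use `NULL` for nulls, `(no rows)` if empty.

8 | 106 ; 11 | -179 ; 13 | 114 ; 25 | 10 ; 31 | -111

Scalar subquery: AVG(amount) over all transactions rows = 165.166667 (≈; comparison uses full precision).
Keep rows where amount <= that value.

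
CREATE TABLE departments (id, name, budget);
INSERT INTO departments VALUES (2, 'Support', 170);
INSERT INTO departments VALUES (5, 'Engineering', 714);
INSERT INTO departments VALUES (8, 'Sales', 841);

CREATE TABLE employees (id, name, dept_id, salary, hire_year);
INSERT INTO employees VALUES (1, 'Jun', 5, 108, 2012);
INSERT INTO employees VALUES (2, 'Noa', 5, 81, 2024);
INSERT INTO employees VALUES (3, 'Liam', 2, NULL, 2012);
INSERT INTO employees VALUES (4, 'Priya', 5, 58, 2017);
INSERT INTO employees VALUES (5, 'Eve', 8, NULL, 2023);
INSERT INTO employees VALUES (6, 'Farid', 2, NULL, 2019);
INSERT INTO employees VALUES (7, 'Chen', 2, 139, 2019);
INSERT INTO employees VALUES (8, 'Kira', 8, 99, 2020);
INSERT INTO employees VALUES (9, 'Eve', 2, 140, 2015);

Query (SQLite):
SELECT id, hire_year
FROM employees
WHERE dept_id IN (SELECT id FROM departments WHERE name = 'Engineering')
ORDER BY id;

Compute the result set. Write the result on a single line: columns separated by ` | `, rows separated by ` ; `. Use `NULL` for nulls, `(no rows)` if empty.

1 | 2012 ; 2 | 2024 ; 4 | 2017

Inner query: departments.id where name = 'Engineering'.
Outer: keep employees rows whose dept_id is in that set.
Inner query → {5}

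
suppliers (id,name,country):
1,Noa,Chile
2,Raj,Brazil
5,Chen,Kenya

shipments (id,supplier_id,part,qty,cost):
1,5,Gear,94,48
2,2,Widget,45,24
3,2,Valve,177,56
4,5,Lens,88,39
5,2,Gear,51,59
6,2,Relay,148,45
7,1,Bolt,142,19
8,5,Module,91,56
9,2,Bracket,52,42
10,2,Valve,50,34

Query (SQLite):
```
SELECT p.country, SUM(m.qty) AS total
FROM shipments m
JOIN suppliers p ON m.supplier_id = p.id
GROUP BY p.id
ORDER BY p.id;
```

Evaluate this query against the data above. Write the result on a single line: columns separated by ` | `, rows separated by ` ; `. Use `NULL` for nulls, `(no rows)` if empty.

Join each shipments row to its suppliers via supplier_id.
Group joined rows by suppliers.id; compute SUM(m.qty) per group.
  1: ids {7} → SUM(m.qty)=142
  2: ids {2, 3, 5, 6, 9, 10} → SUM(m.qty)=523
  5: ids {1, 4, 8} → SUM(m.qty)=273

Chile | 142 ; Brazil | 523 ; Kenya | 273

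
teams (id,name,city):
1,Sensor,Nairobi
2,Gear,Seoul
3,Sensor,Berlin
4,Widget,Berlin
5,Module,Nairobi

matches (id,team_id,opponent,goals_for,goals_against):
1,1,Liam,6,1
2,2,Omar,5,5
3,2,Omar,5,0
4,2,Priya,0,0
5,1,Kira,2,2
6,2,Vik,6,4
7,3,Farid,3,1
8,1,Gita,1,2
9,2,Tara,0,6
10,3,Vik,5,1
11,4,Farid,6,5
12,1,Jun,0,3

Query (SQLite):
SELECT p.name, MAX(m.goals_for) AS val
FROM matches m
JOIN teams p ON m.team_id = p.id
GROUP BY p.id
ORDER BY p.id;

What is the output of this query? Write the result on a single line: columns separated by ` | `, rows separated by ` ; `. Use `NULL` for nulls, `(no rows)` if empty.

Sensor | 6 ; Gear | 6 ; Sensor | 5 ; Widget | 6

Join each matches row to its teams via team_id.
Group joined rows by teams.id; compute MAX(m.goals_for) per group.
  1: ids {1, 5, 8, 12} → MAX(m.goals_for)=6
  2: ids {2, 3, 4, 6, 9} → MAX(m.goals_for)=6
  3: ids {7, 10} → MAX(m.goals_for)=5
  4: ids {11} → MAX(m.goals_for)=6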